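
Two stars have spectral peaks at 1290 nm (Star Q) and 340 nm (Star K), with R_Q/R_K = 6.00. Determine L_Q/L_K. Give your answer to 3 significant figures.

Wien's law gives T ∝ 1/λ_max, so T_Q/T_K = λ_K/λ_Q = 340/1290 = 0.2636.
Then L ∝ R²T⁴ gives L_Q/L_K = (6.00)² × (0.2636)⁴ = 36.00 × 0.004826 = 0.1737.

0.174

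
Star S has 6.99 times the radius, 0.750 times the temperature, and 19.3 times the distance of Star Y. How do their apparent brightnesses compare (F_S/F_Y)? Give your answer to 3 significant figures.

L_S/L_Y = (R_S/R_Y)²(T_S/T_Y)⁴ = (6.99)² × (0.750)⁴ = 15.46.
F_S/F_Y = (L_S/L_Y)/(d_S/d_Y)² = 15.46 / (19.3)² = 0.04150.

0.0415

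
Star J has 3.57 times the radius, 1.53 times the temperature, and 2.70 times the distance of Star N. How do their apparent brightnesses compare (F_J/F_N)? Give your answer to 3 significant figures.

L_J/L_N = (R_J/R_N)²(T_J/T_N)⁴ = (3.57)² × (1.53)⁴ = 69.84.
F_J/F_N = (L_J/L_N)/(d_J/d_N)² = 69.84 / (2.70)² = 9.580.

9.58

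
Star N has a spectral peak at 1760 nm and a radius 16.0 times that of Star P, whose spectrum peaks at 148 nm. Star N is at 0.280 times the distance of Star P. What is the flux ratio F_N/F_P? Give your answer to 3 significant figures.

0.163

Wien's law: T_N/T_P = λ_P/λ_N = 148/1760 = 0.08409.
L_N/L_P = (R_N/R_P)²(T_N/T_P)⁴ = (16.0)²(0.08409)⁴ = 0.01280.
F_N/F_P = (L_N/L_P)/(d_N/d_P)² = 0.01280/(0.280)² = 0.1633.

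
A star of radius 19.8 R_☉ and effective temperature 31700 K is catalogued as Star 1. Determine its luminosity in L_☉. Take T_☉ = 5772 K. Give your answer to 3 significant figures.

L/L_☉ = (R/R_☉)² (T/T_☉)⁴ = (19.8)² × (31700/5772)⁴
       = 392.0 × (5.492)⁴ = 392.0 × 909.8 = 3.567×10^5.

3.57×10^5 L_☉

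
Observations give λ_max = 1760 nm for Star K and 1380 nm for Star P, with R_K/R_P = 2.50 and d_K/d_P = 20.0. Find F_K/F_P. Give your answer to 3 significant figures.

0.00591

Wien's law: T_K/T_P = λ_P/λ_K = 1380/1760 = 0.7841.
L_K/L_P = (R_K/R_P)²(T_K/T_P)⁴ = (2.50)²(0.7841)⁴ = 2.362.
F_K/F_P = (L_K/L_P)/(d_K/d_P)² = 2.362/(20.0)² = 0.005906.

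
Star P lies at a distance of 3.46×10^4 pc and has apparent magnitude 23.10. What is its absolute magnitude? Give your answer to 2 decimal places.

M = m − 5 log₁₀(d/10 pc) = 23.10 − 5 log₁₀(3.46×10^4/10)
  = 23.10 − 5 × 3.539 = 23.10 − 17.70 = 5.40.

5.40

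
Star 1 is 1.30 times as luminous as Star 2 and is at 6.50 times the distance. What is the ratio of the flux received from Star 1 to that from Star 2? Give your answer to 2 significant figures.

F = L/(4πd²), so F_1/F_2 = (L_1/L_2) / (d_1/d_2)²
= 1.30 / (6.50)² = 1.30 / 42.25 = 0.03077.

0.031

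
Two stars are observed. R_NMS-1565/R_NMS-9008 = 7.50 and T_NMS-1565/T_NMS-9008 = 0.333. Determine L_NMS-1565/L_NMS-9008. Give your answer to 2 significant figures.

From the Stefan–Boltzmann law, L ∝ R²T⁴, so
L_NMS-1565/L_NMS-9008 = (R_NMS-1565/R_NMS-9008)² (T_NMS-1565/T_NMS-9008)⁴ = (7.50)² × (0.333)⁴ = 56.25 × 0.01230 = 0.6917.

0.69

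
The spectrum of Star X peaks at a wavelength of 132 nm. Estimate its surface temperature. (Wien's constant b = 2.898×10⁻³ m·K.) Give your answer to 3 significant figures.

2.20×10^4 K

T = b/λ_max = 2.898×10⁻³ / (132×10⁻⁹) = 2.195×10^4 K.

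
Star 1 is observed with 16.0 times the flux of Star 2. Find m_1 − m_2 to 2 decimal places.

-3.01

m_1 − m_2 = −2.5 log₁₀(F_1/F_2) = −2.5 log₁₀(16.0) = −2.5 × (1.204) = -3.010.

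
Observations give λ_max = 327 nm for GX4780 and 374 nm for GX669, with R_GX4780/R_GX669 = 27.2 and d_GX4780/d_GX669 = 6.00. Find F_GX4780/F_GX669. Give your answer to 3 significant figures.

35.2

Wien's law: T_GX4780/T_GX669 = λ_GX669/λ_GX4780 = 374/327 = 1.144.
L_GX4780/L_GX669 = (R_GX4780/R_GX669)²(T_GX4780/T_GX669)⁴ = (27.2)²(1.144)⁴ = 1266.
F_GX4780/F_GX669 = (L_GX4780/L_GX669)/(d_GX4780/d_GX669)² = 1266/(6.00)² = 35.17.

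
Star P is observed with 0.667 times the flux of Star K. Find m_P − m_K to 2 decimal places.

0.44

m_P − m_K = −2.5 log₁₀(F_P/F_K) = −2.5 log₁₀(0.667) = −2.5 × (-0.176) = 0.440.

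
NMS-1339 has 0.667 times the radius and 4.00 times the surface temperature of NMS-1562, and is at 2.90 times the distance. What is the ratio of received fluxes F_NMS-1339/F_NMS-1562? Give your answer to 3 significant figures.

L_NMS-1339/L_NMS-1562 = (R_NMS-1339/R_NMS-1562)²(T_NMS-1339/T_NMS-1562)⁴ = (0.667)² × (4.00)⁴ = 113.9.
F_NMS-1339/F_NMS-1562 = (L_NMS-1339/L_NMS-1562)/(d_NMS-1339/d_NMS-1562)² = 113.9 / (2.90)² = 13.54.

13.5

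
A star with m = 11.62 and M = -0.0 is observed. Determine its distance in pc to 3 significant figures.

2.11×10^3 pc

m − M = 5 log₁₀(d/10 pc)
11.62 − (-0.0) = 11.62 = 5 log₁₀(d/10)
d = 10 × 10^(11.62/5) = 10 × 10^2.324 = 2109 pc.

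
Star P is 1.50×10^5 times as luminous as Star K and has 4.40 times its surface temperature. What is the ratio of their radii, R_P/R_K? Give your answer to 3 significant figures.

20.0

L ∝ R²T⁴ gives R ∝ √L / T², so
R_P/R_K = √(1.50×10^5) / (4.40)² = 387.3 / 19.36 = 20.01.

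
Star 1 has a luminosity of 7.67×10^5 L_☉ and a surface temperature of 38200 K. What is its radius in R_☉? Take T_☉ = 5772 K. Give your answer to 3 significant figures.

R/R_☉ = √(L/L_☉) / (T/T_☉)² = √(7.67×10^5) / (6.618)²
       = 875.8 / 43.80 = 20.00.

20.0 R_☉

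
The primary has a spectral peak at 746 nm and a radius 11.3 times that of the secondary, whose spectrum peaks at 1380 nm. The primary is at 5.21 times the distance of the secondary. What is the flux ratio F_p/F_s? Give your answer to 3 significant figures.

55.1

Wien's law: T_p/T_s = λ_s/λ_p = 1380/746 = 1.850.
L_p/L_s = (R_p/R_s)²(T_p/T_s)⁴ = (11.3)²(1.850)⁴ = 1495.
F_p/F_s = (L_p/L_s)/(d_p/d_s)² = 1495/(5.21)² = 55.09.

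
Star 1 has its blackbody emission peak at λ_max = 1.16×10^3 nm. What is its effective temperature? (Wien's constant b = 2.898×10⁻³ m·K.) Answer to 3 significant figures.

2.50×10^3 K

T = b/λ_max = 2.898×10⁻³ / (1.16×10^3×10⁻⁹) = 2498 K.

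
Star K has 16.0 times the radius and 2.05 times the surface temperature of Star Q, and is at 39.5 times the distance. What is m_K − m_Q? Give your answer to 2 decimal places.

-1.16

L_K/L_Q = (16.0)²(2.05)⁴ = 4521.
F_K/F_Q = (L_K/L_Q)/(d_K/d_Q)² = 4521/1560 = 2.898.
m_K − m_Q = −2.5 log₁₀(2.898) = -1.16.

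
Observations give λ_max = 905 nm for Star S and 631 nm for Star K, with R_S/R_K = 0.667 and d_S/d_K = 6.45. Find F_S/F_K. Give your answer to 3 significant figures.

Wien's law: T_S/T_K = λ_K/λ_S = 631/905 = 0.6972.
L_S/L_K = (R_S/R_K)²(T_S/T_K)⁴ = (0.667)²(0.6972)⁴ = 0.1051.
F_S/F_K = (L_S/L_K)/(d_S/d_K)² = 0.1051/(6.45)² = 0.002527.

0.00253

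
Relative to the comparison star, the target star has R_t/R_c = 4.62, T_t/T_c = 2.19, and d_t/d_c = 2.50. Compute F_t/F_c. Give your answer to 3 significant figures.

L_t/L_c = (R_t/R_c)²(T_t/T_c)⁴ = (4.62)² × (2.19)⁴ = 491.0.
F_t/F_c = (L_t/L_c)/(d_t/d_c)² = 491.0 / (2.50)² = 78.56.

78.6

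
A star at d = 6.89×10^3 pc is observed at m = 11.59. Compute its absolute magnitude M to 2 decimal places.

M = m − 5 log₁₀(d/10 pc) = 11.59 − 5 log₁₀(6.89×10^3/10)
  = 11.59 − 5 × 2.838 = 11.59 − 14.19 = -2.60.

-2.60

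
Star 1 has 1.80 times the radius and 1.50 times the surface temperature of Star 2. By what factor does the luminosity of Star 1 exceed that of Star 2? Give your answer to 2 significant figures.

From the Stefan–Boltzmann law, L ∝ R²T⁴, so
L_1/L_2 = (R_1/R_2)² (T_1/T_2)⁴ = (1.80)² × (1.50)⁴ = 3.240 × 5.062 = 16.40.

16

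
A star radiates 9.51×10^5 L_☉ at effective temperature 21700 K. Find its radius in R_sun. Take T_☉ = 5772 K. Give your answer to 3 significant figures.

R/R_☉ = √(L/L_☉) / (T/T_☉)² = √(9.51×10^5) / (3.760)²
       = 975.2 / 14.13 = 69.00.

69.0 R_sun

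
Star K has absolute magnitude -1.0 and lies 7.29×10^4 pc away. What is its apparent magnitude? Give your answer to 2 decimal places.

m = M + 5 log₁₀(d/10 pc) = -1.0 + 5 log₁₀(7.29×10^4/10)
  = -1.0 + 5 × 3.863 = -1.0 + 19.31 = 18.31.

18.31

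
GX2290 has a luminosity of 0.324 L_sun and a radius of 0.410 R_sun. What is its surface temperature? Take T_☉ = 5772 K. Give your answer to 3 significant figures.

6.80×10^3 K

T/T_☉ = (L/L_☉)^(1/4) / (R/R_☉)^(1/2)
T = 5772 × (0.324)^(1/4) / √(0.410) = 5772 × 0.7545 / 0.6403 = 6801 K.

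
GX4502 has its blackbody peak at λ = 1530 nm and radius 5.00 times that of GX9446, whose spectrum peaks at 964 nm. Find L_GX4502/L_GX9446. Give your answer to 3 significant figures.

Wien's law gives T ∝ 1/λ_max, so T_GX4502/T_GX9446 = λ_GX9446/λ_GX4502 = 964/1530 = 0.6301.
Then L ∝ R²T⁴ gives L_GX4502/L_GX9446 = (5.00)² × (0.6301)⁴ = 25.00 × 0.1576 = 3.940.

3.94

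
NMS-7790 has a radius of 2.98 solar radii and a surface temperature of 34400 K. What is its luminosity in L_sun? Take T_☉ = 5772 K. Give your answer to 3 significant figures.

1.12×10^4 L_sun

L/L_☉ = (R/R_☉)² (T/T_☉)⁴ = (2.98)² × (34400/5772)⁴
       = 8.880 × (5.960)⁴ = 8.880 × 1262 = 1.120×10^4.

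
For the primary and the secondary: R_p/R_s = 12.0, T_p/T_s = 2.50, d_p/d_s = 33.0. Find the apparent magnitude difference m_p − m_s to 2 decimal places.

-1.78

L_p/L_s = (12.0)²(2.50)⁴ = 5625.
F_p/F_s = (L_p/L_s)/(d_p/d_s)² = 5625/1089 = 5.165.
m_p − m_s = −2.5 log₁₀(5.165) = -1.78.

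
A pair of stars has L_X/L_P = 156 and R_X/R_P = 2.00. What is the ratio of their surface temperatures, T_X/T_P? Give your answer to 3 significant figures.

L ∝ R²T⁴ gives T ∝ (L/R²)^(1/4), so
T_X/T_P = (156 / 2.00²)^(1/4) = (39.00)^(1/4) = 2.499.

2.50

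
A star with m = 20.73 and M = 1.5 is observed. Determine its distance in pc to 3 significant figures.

7.01×10^4 pc

m − M = 5 log₁₀(d/10 pc)
20.73 − (1.5) = 19.23 = 5 log₁₀(d/10)
d = 10 × 10^(19.23/5) = 10 × 10^3.846 = 7.015×10^4 pc.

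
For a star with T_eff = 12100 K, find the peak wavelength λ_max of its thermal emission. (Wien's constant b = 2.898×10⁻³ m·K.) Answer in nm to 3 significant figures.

240 nm

λ_max = b/T = 2.898×10⁻³ / 12100 = 2.40×10^-7 m = 239.5 nm.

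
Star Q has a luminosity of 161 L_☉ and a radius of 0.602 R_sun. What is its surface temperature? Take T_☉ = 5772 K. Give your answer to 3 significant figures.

2.65×10^4 K

T/T_☉ = (L/L_☉)^(1/4) / (R/R_☉)^(1/2)
T = 5772 × (161)^(1/4) / √(0.602) = 5772 × 3.562 / 0.7759 = 2.650×10^4 K.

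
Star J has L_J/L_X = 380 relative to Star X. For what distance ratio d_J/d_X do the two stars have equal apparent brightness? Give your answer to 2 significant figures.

19

Equal flux requires L_J/d_J² = L_X/d_X², so d_J/d_X = √(L_J/L_X)
= √(380) = 19.49.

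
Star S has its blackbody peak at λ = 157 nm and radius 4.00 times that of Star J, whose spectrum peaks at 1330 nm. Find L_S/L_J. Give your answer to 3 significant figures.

8.24×10^4

Wien's law gives T ∝ 1/λ_max, so T_S/T_J = λ_J/λ_S = 1330/157 = 8.471.
Then L ∝ R²T⁴ gives L_S/L_J = (4.00)² × (8.471)⁴ = 16.00 × 5150 = 8.240×10^4.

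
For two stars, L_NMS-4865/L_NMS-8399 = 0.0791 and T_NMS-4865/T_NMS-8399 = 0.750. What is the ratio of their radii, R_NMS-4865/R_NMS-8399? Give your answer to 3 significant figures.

L ∝ R²T⁴ gives R ∝ √L / T², so
R_NMS-4865/R_NMS-8399 = √(0.0791) / (0.750)² = 0.2812 / 0.5625 = 0.5000.

0.500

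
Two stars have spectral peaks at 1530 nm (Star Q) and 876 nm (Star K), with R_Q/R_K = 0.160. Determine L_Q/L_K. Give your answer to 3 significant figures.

0.00275

Wien's law gives T ∝ 1/λ_max, so T_Q/T_K = λ_K/λ_Q = 876/1530 = 0.5725.
Then L ∝ R²T⁴ gives L_Q/L_K = (0.160)² × (0.5725)⁴ = 0.02560 × 0.1075 = 0.002751.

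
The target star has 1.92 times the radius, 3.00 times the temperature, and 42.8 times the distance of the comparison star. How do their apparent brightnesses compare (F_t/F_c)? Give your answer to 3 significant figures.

0.163

L_t/L_c = (R_t/R_c)²(T_t/T_c)⁴ = (1.92)² × (3.00)⁴ = 298.6.
F_t/F_c = (L_t/L_c)/(d_t/d_c)² = 298.6 / (42.8)² = 0.1630.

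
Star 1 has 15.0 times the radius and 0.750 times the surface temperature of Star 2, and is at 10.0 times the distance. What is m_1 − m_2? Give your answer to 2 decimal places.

0.37

L_1/L_2 = (15.0)²(0.750)⁴ = 71.19.
F_1/F_2 = (L_1/L_2)/(d_1/d_2)² = 71.19/100.0 = 0.7119.
m_1 − m_2 = −2.5 log₁₀(0.7119) = 0.37.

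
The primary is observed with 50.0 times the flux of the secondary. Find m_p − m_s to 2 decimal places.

-4.25

m_p − m_s = −2.5 log₁₀(F_p/F_s) = −2.5 log₁₀(50.0) = −2.5 × (1.699) = -4.247.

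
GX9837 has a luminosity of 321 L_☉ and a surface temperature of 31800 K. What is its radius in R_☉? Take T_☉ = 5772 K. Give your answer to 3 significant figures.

R/R_☉ = √(L/L_☉) / (T/T_☉)² = √(321) / (5.509)²
       = 17.92 / 30.35 = 0.5903.

0.590 R_☉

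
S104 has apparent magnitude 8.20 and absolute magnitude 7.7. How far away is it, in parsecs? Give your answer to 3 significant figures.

m − M = 5 log₁₀(d/10 pc)
8.20 − (7.7) = 0.50 = 5 log₁₀(d/10)
d = 10 × 10^(0.50/5) = 10 × 10^0.100 = 12.59 pc.

12.6 pc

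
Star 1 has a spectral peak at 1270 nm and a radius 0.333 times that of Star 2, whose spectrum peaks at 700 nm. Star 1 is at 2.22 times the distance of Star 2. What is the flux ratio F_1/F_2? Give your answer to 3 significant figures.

0.00208

Wien's law: T_1/T_2 = λ_2/λ_1 = 700/1270 = 0.5512.
L_1/L_2 = (R_1/R_2)²(T_1/T_2)⁴ = (0.333)²(0.5512)⁴ = 0.01023.
F_1/F_2 = (L_1/L_2)/(d_1/d_2)² = 0.01023/(2.22)² = 0.002077.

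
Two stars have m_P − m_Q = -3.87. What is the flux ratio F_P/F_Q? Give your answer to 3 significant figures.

F_P/F_Q = 10^(−(m_P − m_Q)/2.5) = 10^(3.87/2.5) = 10^1.548 = 35.32.

35.3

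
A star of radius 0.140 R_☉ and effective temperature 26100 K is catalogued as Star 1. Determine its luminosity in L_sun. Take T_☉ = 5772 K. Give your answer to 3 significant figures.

L/L_☉ = (R/R_☉)² (T/T_☉)⁴ = (0.140)² × (26100/5772)⁴
       = 0.01960 × (4.522)⁴ = 0.01960 × 418.1 = 8.194.

8.19 L_sun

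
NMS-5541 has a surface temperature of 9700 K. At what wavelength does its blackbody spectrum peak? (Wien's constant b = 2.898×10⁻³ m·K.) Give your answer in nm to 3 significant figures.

λ_max = b/T = 2.898×10⁻³ / 9700 = 2.99×10^-7 m = 298.8 nm.

299 nm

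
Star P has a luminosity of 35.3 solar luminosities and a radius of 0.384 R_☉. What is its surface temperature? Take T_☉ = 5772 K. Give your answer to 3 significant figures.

2.27×10^4 K

T/T_☉ = (L/L_☉)^(1/4) / (R/R_☉)^(1/2)
T = 5772 × (35.3)^(1/4) / √(0.384) = 5772 × 2.437 / 0.6197 = 2.270×10^4 K.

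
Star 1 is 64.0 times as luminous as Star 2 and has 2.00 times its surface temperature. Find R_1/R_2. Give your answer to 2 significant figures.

L ∝ R²T⁴ gives R ∝ √L / T², so
R_1/R_2 = √(64.0) / (2.00)² = 8.000 / 4.000 = 2.000.

2.0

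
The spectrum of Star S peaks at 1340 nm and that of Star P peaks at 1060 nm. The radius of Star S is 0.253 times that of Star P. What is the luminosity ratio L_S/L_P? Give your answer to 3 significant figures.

0.0251

Wien's law gives T ∝ 1/λ_max, so T_S/T_P = λ_P/λ_S = 1060/1340 = 0.7910.
Then L ∝ R²T⁴ gives L_S/L_P = (0.253)² × (0.7910)⁴ = 0.06401 × 0.3916 = 0.02506.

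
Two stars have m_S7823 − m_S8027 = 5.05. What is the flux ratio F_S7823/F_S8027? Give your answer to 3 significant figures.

0.00955

F_S7823/F_S8027 = 10^(−(m_S7823 − m_S8027)/2.5) = 10^(-5.05/2.5) = 10^-2.020 = 0.009550.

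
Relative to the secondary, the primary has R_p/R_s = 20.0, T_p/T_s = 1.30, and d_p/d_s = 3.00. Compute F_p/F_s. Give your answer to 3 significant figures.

L_p/L_s = (R_p/R_s)²(T_p/T_s)⁴ = (20.0)² × (1.30)⁴ = 1142.
F_p/F_s = (L_p/L_s)/(d_p/d_s)² = 1142 / (3.00)² = 126.9.

127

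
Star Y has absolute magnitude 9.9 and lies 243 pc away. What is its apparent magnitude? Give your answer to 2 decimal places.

m = M + 5 log₁₀(d/10 pc) = 9.9 + 5 log₁₀(243/10)
  = 9.9 + 5 × 1.386 = 9.9 + 6.93 = 16.83.

16.83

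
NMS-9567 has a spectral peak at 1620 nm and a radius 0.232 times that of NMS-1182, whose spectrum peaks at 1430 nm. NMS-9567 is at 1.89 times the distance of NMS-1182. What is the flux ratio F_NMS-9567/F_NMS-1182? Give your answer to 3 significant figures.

Wien's law: T_NMS-9567/T_NMS-1182 = λ_NMS-1182/λ_NMS-9567 = 1430/1620 = 0.8827.
L_NMS-9567/L_NMS-1182 = (R_NMS-9567/R_NMS-1182)²(T_NMS-9567/T_NMS-1182)⁴ = (0.232)²(0.8827)⁴ = 0.03268.
F_NMS-9567/F_NMS-1182 = (L_NMS-9567/L_NMS-1182)/(d_NMS-9567/d_NMS-1182)² = 0.03268/(1.89)² = 0.009148.

0.00915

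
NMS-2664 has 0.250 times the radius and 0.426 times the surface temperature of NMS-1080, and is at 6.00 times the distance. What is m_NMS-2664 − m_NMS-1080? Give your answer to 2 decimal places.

10.61

L_NMS-2664/L_NMS-1080 = (0.250)²(0.426)⁴ = 0.002058.
F_NMS-2664/F_NMS-1080 = (L_NMS-2664/L_NMS-1080)/(d_NMS-2664/d_NMS-1080)² = 0.002058/36.00 = 5.718×10^-5.
m_NMS-2664 − m_NMS-1080 = −2.5 log₁₀(5.718×10^-5) = 10.61.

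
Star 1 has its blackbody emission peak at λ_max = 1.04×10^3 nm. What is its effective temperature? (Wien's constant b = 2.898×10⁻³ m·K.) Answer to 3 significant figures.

2.79×10^3 K

T = b/λ_max = 2.898×10⁻³ / (1.04×10^3×10⁻⁹) = 2787 K.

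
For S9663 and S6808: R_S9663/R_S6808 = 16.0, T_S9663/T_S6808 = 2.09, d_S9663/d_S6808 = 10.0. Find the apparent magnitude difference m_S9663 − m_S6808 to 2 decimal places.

L_S9663/L_S6808 = (16.0)²(2.09)⁴ = 4885.
F_S9663/F_S6808 = (L_S9663/L_S6808)/(d_S9663/d_S6808)² = 4885/100.0 = 48.85.
m_S9663 − m_S6808 = −2.5 log₁₀(48.85) = -4.22.

-4.22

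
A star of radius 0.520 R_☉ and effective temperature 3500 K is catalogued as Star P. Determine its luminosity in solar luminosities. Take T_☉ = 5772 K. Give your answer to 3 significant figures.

L/L_☉ = (R/R_☉)² (T/T_☉)⁴ = (0.520)² × (3500/5772)⁴
       = 0.2704 × (0.6064)⁴ = 0.2704 × 0.1352 = 0.03656.

0.0366 solar luminosities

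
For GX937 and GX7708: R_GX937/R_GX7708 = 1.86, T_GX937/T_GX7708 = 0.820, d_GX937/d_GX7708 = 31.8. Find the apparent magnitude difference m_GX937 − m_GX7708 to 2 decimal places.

L_GX937/L_GX7708 = (1.86)²(0.820)⁴ = 1.564.
F_GX937/F_GX7708 = (L_GX937/L_GX7708)/(d_GX937/d_GX7708)² = 1.564/1011 = 0.001547.
m_GX937 − m_GX7708 = −2.5 log₁₀(0.001547) = 7.03.

7.03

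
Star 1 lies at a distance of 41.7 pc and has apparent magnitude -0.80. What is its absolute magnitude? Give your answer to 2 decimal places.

-3.90

M = m − 5 log₁₀(d/10 pc) = -0.80 − 5 log₁₀(41.7/10)
  = -0.80 − 5 × 0.620 = -0.80 − 3.10 = -3.90.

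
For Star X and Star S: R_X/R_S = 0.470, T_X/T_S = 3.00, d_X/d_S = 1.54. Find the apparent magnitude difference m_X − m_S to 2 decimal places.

-2.19

L_X/L_S = (0.470)²(3.00)⁴ = 17.89.
F_X/F_S = (L_X/L_S)/(d_X/d_S)² = 17.89/2.372 = 7.545.
m_X − m_S = −2.5 log₁₀(7.545) = -2.19.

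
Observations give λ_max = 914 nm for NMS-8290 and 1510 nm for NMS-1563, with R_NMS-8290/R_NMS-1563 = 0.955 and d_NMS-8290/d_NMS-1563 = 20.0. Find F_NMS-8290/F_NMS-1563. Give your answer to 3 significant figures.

Wien's law: T_NMS-8290/T_NMS-1563 = λ_NMS-1563/λ_NMS-8290 = 1510/914 = 1.652.
L_NMS-8290/L_NMS-1563 = (R_NMS-8290/R_NMS-1563)²(T_NMS-8290/T_NMS-1563)⁴ = (0.955)²(1.652)⁴ = 6.794.
F_NMS-8290/F_NMS-1563 = (L_NMS-8290/L_NMS-1563)/(d_NMS-8290/d_NMS-1563)² = 6.794/(20.0)² = 0.01699.

0.0170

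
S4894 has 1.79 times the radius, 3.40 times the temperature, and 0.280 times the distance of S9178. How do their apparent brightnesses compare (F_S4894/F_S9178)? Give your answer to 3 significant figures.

L_S4894/L_S9178 = (R_S4894/R_S9178)²(T_S4894/T_S9178)⁴ = (1.79)² × (3.40)⁴ = 428.2.
F_S4894/F_S9178 = (L_S4894/L_S9178)/(d_S4894/d_S9178)² = 428.2 / (0.280)² = 5461.

5.46×10^3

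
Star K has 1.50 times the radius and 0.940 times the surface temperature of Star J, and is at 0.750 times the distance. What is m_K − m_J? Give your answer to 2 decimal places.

-1.24

L_K/L_J = (1.50)²(0.940)⁴ = 1.757.
F_K/F_J = (L_K/L_J)/(d_K/d_J)² = 1.757/0.5625 = 3.123.
m_K − m_J = −2.5 log₁₀(3.123) = -1.24.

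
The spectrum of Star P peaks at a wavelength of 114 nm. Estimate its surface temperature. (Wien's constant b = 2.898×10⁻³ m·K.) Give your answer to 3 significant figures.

2.54×10^4 K

T = b/λ_max = 2.898×10⁻³ / (114×10⁻⁹) = 2.542×10^4 K.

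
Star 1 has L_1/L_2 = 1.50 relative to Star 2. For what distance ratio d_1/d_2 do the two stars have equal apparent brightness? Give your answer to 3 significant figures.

Equal flux requires L_1/d_1² = L_2/d_2², so d_1/d_2 = √(L_1/L_2)
= √(1.50) = 1.225.

1.22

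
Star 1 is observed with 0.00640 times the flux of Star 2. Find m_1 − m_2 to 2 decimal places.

5.48

m_1 − m_2 = −2.5 log₁₀(F_1/F_2) = −2.5 log₁₀(0.00640) = −2.5 × (-2.194) = 5.485.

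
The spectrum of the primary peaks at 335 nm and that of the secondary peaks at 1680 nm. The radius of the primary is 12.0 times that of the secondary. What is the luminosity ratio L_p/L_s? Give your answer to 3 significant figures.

Wien's law gives T ∝ 1/λ_max, so T_p/T_s = λ_s/λ_p = 1680/335 = 5.015.
Then L ∝ R²T⁴ gives L_p/L_s = (12.0)² × (5.015)⁴ = 144.0 × 632.5 = 9.108×10^4.

9.11×10^4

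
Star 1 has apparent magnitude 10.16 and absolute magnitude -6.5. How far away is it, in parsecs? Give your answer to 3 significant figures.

m − M = 5 log₁₀(d/10 pc)
10.16 − (-6.5) = 16.66 = 5 log₁₀(d/10)
d = 10 × 10^(16.66/5) = 10 × 10^3.332 = 2.148×10^4 pc.

2.15×10^4 pc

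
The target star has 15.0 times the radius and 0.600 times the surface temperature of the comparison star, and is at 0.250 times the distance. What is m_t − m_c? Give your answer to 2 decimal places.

L_t/L_c = (15.0)²(0.600)⁴ = 29.16.
F_t/F_c = (L_t/L_c)/(d_t/d_c)² = 29.16/0.06250 = 466.6.
m_t − m_c = −2.5 log₁₀(466.6) = -6.67.

-6.67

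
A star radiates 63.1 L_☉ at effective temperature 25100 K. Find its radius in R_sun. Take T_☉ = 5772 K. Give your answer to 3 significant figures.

0.420 R_sun

R/R_☉ = √(L/L_☉) / (T/T_☉)² = √(63.1) / (4.349)²
       = 7.944 / 18.91 = 0.4201.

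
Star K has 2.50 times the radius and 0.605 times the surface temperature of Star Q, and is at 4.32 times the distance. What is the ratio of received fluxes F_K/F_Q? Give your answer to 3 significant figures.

0.0449

L_K/L_Q = (R_K/R_Q)²(T_K/T_Q)⁴ = (2.50)² × (0.605)⁴ = 0.8373.
F_K/F_Q = (L_K/L_Q)/(d_K/d_Q)² = 0.8373 / (4.32)² = 0.04487.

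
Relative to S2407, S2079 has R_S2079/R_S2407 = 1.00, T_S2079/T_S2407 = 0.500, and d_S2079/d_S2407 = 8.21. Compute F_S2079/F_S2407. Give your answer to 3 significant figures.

9.27×10^-4

L_S2079/L_S2407 = (R_S2079/R_S2407)²(T_S2079/T_S2407)⁴ = (1.00)² × (0.500)⁴ = 0.06250.
F_S2079/F_S2407 = (L_S2079/L_S2407)/(d_S2079/d_S2407)² = 0.06250 / (8.21)² = 9.272×10^-4.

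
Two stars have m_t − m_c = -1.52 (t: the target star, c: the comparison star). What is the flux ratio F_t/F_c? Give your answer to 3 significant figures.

F_t/F_c = 10^(−(m_t − m_c)/2.5) = 10^(1.52/2.5) = 10^0.608 = 4.055.

4.06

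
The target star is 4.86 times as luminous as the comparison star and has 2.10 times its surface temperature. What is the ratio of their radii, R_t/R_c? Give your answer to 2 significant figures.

0.50

L ∝ R²T⁴ gives R ∝ √L / T², so
R_t/R_c = √(4.86) / (2.10)² = 2.205 / 4.410 = 0.4999.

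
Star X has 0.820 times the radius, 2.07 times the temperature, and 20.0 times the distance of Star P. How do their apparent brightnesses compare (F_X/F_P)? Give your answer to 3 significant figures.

0.0309

L_X/L_P = (R_X/R_P)²(T_X/T_P)⁴ = (0.820)² × (2.07)⁴ = 12.35.
F_X/F_P = (L_X/L_P)/(d_X/d_P)² = 12.35 / (20.0)² = 0.03086.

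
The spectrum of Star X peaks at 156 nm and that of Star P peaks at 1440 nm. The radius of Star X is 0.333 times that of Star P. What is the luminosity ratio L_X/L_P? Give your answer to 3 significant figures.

Wien's law gives T ∝ 1/λ_max, so T_X/T_P = λ_P/λ_X = 1440/156 = 9.231.
Then L ∝ R²T⁴ gives L_X/L_P = (0.333)² × (9.231)⁴ = 0.1109 × 7260 = 805.1.

805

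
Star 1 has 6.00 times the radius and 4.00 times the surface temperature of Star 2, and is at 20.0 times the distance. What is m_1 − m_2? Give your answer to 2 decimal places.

L_1/L_2 = (6.00)²(4.00)⁴ = 9216.
F_1/F_2 = (L_1/L_2)/(d_1/d_2)² = 9216/400.0 = 23.04.
m_1 − m_2 = −2.5 log₁₀(23.04) = -3.41.

-3.41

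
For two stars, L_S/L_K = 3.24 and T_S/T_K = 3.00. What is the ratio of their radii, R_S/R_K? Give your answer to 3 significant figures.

0.200

L ∝ R²T⁴ gives R ∝ √L / T², so
R_S/R_K = √(3.24) / (3.00)² = 1.800 / 9.000 = 0.2000.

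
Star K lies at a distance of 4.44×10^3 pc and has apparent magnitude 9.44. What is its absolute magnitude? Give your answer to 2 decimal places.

-3.80

M = m − 5 log₁₀(d/10 pc) = 9.44 − 5 log₁₀(4.44×10^3/10)
  = 9.44 − 5 × 2.647 = 9.44 − 13.24 = -3.80.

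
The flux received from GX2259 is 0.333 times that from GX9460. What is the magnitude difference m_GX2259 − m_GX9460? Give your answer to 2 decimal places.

1.19

m_GX2259 − m_GX9460 = −2.5 log₁₀(F_GX2259/F_GX9460) = −2.5 log₁₀(0.333) = −2.5 × (-0.478) = 1.194.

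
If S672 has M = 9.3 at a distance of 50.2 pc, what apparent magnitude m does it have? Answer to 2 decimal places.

12.80

m = M + 5 log₁₀(d/10 pc) = 9.3 + 5 log₁₀(50.2/10)
  = 9.3 + 5 × 0.701 = 9.3 + 3.50 = 12.80.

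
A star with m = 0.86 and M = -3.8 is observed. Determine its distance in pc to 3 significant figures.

m − M = 5 log₁₀(d/10 pc)
0.86 − (-3.8) = 4.66 = 5 log₁₀(d/10)
d = 10 × 10^(4.66/5) = 10 × 10^0.932 = 85.51 pc.

85.5 pc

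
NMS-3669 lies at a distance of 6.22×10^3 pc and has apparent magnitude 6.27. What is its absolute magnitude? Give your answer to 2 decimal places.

-7.70

M = m − 5 log₁₀(d/10 pc) = 6.27 − 5 log₁₀(6.22×10^3/10)
  = 6.27 − 5 × 2.794 = 6.27 − 13.97 = -7.70.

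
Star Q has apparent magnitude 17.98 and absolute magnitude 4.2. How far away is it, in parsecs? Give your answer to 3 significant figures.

m − M = 5 log₁₀(d/10 pc)
17.98 − (4.2) = 13.78 = 5 log₁₀(d/10)
d = 10 × 10^(13.78/5) = 10 × 10^2.756 = 5702 pc.

5.70×10^3 pc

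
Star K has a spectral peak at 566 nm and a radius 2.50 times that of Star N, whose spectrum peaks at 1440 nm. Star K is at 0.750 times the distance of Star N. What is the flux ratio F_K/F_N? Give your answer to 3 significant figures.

Wien's law: T_K/T_N = λ_N/λ_K = 1440/566 = 2.544.
L_K/L_N = (R_K/R_N)²(T_K/T_N)⁴ = (2.50)²(2.544)⁴ = 261.9.
F_K/F_N = (L_K/L_N)/(d_K/d_N)² = 261.9/(0.750)² = 465.5.

466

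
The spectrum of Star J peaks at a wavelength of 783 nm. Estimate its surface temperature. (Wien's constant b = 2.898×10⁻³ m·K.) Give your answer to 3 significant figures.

3.70×10^3 K

T = b/λ_max = 2.898×10⁻³ / (783×10⁻⁹) = 3701 K.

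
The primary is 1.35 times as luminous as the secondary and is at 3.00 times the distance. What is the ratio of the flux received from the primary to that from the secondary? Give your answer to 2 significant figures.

0.15

F = L/(4πd²), so F_p/F_s = (L_p/L_s) / (d_p/d_s)²
= 1.35 / (3.00)² = 1.35 / 9.000 = 0.1500.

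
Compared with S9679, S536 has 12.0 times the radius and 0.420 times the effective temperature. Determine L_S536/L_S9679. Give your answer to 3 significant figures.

From the Stefan–Boltzmann law, L ∝ R²T⁴, so
L_S536/L_S9679 = (R_S536/R_S9679)² (T_S536/T_S9679)⁴ = (12.0)² × (0.420)⁴ = 144.0 × 0.03112 = 4.481.

4.48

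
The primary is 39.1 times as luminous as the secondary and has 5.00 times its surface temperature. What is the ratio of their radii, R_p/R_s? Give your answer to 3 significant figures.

0.250

L ∝ R²T⁴ gives R ∝ √L / T², so
R_p/R_s = √(39.1) / (5.00)² = 6.253 / 25.00 = 0.2501.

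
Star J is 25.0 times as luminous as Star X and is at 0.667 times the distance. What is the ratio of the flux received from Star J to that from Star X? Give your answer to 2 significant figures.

F = L/(4πd²), so F_J/F_X = (L_J/L_X) / (d_J/d_X)²
= 25.0 / (0.667)² = 25.0 / 0.4449 = 56.19.

56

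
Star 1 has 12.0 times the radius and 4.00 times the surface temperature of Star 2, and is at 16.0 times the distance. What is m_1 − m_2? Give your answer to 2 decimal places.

L_1/L_2 = (12.0)²(4.00)⁴ = 3.686×10^4.
F_1/F_2 = (L_1/L_2)/(d_1/d_2)² = 3.686×10^4/256.0 = 144.0.
m_1 − m_2 = −2.5 log₁₀(144.0) = -5.40.

-5.40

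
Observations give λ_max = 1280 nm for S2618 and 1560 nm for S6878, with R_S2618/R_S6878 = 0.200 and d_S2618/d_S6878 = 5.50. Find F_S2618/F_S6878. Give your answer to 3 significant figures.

0.00292

Wien's law: T_S2618/T_S6878 = λ_S6878/λ_S2618 = 1560/1280 = 1.219.
L_S2618/L_S6878 = (R_S2618/R_S6878)²(T_S2618/T_S6878)⁴ = (0.200)²(1.219)⁴ = 0.08825.
F_S2618/F_S6878 = (L_S2618/L_S6878)/(d_S2618/d_S6878)² = 0.08825/(5.50)² = 0.002917.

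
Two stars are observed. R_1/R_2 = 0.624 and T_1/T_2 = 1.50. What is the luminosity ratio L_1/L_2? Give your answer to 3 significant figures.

1.97

From the Stefan–Boltzmann law, L ∝ R²T⁴, so
L_1/L_2 = (R_1/R_2)² (T_1/T_2)⁴ = (0.624)² × (1.50)⁴ = 0.3894 × 5.062 = 1.971.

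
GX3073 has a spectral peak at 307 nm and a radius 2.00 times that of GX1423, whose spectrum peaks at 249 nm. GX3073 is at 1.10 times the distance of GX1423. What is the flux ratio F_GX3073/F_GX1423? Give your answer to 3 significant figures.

Wien's law: T_GX3073/T_GX1423 = λ_GX1423/λ_GX3073 = 249/307 = 0.8111.
L_GX3073/L_GX1423 = (R_GX3073/R_GX1423)²(T_GX3073/T_GX1423)⁴ = (2.00)²(0.8111)⁴ = 1.731.
F_GX3073/F_GX1423 = (L_GX3073/L_GX1423)/(d_GX3073/d_GX1423)² = 1.731/(1.10)² = 1.431.

1.43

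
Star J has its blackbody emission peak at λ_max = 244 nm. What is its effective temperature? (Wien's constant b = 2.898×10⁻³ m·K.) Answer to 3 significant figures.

T = b/λ_max = 2.898×10⁻³ / (244×10⁻⁹) = 1.188×10^4 K.

1.19×10^4 K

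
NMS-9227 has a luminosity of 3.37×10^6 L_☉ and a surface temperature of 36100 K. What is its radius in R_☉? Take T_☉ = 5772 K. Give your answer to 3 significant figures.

46.9 R_☉

R/R_☉ = √(L/L_☉) / (T/T_☉)² = √(3.37×10^6) / (6.254)²
       = 1836 / 39.12 = 46.93.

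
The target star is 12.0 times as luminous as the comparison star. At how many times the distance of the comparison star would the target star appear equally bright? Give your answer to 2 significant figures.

Equal flux requires L_t/d_t² = L_c/d_c², so d_t/d_c = √(L_t/L_c)
= √(12.0) = 3.464.

3.5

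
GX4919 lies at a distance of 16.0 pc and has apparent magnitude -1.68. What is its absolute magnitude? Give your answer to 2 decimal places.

M = m − 5 log₁₀(d/10 pc) = -1.68 − 5 log₁₀(16.0/10)
  = -1.68 − 5 × 0.204 = -1.68 − 1.02 = -2.70.

-2.70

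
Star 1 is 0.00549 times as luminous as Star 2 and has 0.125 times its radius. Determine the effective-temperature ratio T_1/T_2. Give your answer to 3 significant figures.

L ∝ R²T⁴ gives T ∝ (L/R²)^(1/4), so
T_1/T_2 = (0.00549 / 0.125²)^(1/4) = (0.3514)^(1/4) = 0.7699.

0.770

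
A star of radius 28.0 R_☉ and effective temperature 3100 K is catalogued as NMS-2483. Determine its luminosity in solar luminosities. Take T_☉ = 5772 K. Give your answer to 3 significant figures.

L/L_☉ = (R/R_☉)² (T/T_☉)⁴ = (28.0)² × (3100/5772)⁴
       = 784.0 × (0.5371)⁴ = 784.0 × 0.08320 = 65.23.

65.2 solar luminosities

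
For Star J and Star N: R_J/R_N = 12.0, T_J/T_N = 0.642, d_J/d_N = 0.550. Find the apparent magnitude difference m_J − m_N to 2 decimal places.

-4.77

L_J/L_N = (12.0)²(0.642)⁴ = 24.46.
F_J/F_N = (L_J/L_N)/(d_J/d_N)² = 24.46/0.3025 = 80.87.
m_J − m_N = −2.5 log₁₀(80.87) = -4.77.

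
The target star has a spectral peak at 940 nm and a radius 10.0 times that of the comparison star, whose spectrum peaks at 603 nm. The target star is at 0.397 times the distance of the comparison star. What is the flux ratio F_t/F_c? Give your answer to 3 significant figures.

Wien's law: T_t/T_c = λ_c/λ_t = 603/940 = 0.6415.
L_t/L_c = (R_t/R_c)²(T_t/T_c)⁴ = (10.0)²(0.6415)⁴ = 16.93.
F_t/F_c = (L_t/L_c)/(d_t/d_c)² = 16.93/(0.397)² = 107.4.

107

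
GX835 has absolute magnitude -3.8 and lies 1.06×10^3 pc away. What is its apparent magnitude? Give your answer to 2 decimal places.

m = M + 5 log₁₀(d/10 pc) = -3.8 + 5 log₁₀(1.06×10^3/10)
  = -3.8 + 5 × 2.025 = -3.8 + 10.13 = 6.33.

6.33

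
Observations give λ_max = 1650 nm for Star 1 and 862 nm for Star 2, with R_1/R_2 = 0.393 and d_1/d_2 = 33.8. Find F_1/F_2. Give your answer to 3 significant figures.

1.01×10^-5

Wien's law: T_1/T_2 = λ_2/λ_1 = 862/1650 = 0.5224.
L_1/L_2 = (R_1/R_2)²(T_1/T_2)⁴ = (0.393)²(0.5224)⁴ = 0.01150.
F_1/F_2 = (L_1/L_2)/(d_1/d_2)² = 0.01150/(33.8)² = 1.007×10^-5.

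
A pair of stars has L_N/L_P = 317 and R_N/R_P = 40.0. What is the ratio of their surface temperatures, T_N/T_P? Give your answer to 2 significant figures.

L ∝ R²T⁴ gives T ∝ (L/R²)^(1/4), so
T_N/T_P = (317 / 40.0²)^(1/4) = (0.1981)^(1/4) = 0.6672.

0.67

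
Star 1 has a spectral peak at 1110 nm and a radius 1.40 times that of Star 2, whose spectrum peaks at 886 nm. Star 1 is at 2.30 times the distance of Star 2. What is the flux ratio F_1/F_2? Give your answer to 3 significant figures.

0.150

Wien's law: T_1/T_2 = λ_2/λ_1 = 886/1110 = 0.7982.
L_1/L_2 = (R_1/R_2)²(T_1/T_2)⁴ = (1.40)²(0.7982)⁴ = 0.7956.
F_1/F_2 = (L_1/L_2)/(d_1/d_2)² = 0.7956/(2.30)² = 0.1504.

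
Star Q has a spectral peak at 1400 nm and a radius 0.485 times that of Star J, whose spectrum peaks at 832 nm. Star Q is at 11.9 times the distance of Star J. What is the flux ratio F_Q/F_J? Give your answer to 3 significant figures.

Wien's law: T_Q/T_J = λ_J/λ_Q = 832/1400 = 0.5943.
L_Q/L_J = (R_Q/R_J)²(T_Q/T_J)⁴ = (0.485)²(0.5943)⁴ = 0.02934.
F_Q/F_J = (L_Q/L_J)/(d_Q/d_J)² = 0.02934/(11.9)² = 2.072×10^-4.

2.07×10^-4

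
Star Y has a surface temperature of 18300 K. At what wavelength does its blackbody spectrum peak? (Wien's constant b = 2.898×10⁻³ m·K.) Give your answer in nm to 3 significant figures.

158 nm

λ_max = b/T = 2.898×10⁻³ / 18300 = 1.58×10^-7 m = 158.4 nm.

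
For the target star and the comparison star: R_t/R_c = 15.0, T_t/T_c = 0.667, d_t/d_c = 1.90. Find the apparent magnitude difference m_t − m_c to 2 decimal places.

-2.73

L_t/L_c = (15.0)²(0.667)⁴ = 44.53.
F_t/F_c = (L_t/L_c)/(d_t/d_c)² = 44.53/3.610 = 12.34.
m_t − m_c = −2.5 log₁₀(12.34) = -2.73.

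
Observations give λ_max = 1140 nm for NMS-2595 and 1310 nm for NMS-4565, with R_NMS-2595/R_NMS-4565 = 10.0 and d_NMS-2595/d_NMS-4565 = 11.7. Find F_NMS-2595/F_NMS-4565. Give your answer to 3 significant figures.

Wien's law: T_NMS-2595/T_NMS-4565 = λ_NMS-4565/λ_NMS-2595 = 1310/1140 = 1.149.
L_NMS-2595/L_NMS-4565 = (R_NMS-2595/R_NMS-4565)²(T_NMS-2595/T_NMS-4565)⁴ = (10.0)²(1.149)⁴ = 174.4.
F_NMS-2595/F_NMS-4565 = (L_NMS-2595/L_NMS-4565)/(d_NMS-2595/d_NMS-4565)² = 174.4/(11.7)² = 1.274.

1.27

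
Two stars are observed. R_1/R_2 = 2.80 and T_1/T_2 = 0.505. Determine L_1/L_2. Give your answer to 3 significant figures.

0.510

From the Stefan–Boltzmann law, L ∝ R²T⁴, so
L_1/L_2 = (R_1/R_2)² (T_1/T_2)⁴ = (2.80)² × (0.505)⁴ = 7.840 × 0.06504 = 0.5099.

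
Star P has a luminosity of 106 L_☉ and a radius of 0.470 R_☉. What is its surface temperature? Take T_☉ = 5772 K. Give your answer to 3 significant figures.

T/T_☉ = (L/L_☉)^(1/4) / (R/R_☉)^(1/2)
T = 5772 × (106)^(1/4) / √(0.470) = 5772 × 3.209 / 0.6856 = 2.701×10^4 K.

2.70×10^4 K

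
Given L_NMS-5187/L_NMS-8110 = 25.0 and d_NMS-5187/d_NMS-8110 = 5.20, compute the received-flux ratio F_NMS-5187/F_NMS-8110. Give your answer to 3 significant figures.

0.925

F = L/(4πd²), so F_NMS-5187/F_NMS-8110 = (L_NMS-5187/L_NMS-8110) / (d_NMS-5187/d_NMS-8110)²
= 25.0 / (5.20)² = 25.0 / 27.04 = 0.9246.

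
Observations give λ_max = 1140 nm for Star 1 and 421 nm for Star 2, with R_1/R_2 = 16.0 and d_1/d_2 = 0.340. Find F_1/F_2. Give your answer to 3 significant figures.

Wien's law: T_1/T_2 = λ_2/λ_1 = 421/1140 = 0.3693.
L_1/L_2 = (R_1/R_2)²(T_1/T_2)⁴ = (16.0)²(0.3693)⁴ = 4.762.
F_1/F_2 = (L_1/L_2)/(d_1/d_2)² = 4.762/(0.340)² = 41.19.

41.2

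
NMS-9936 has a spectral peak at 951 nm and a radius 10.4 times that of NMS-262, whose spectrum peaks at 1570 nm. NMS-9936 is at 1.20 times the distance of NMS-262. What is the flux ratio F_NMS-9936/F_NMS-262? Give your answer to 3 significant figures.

Wien's law: T_NMS-9936/T_NMS-262 = λ_NMS-262/λ_NMS-9936 = 1570/951 = 1.651.
L_NMS-9936/L_NMS-262 = (R_NMS-9936/R_NMS-262)²(T_NMS-9936/T_NMS-262)⁴ = (10.4)²(1.651)⁴ = 803.4.
F_NMS-9936/F_NMS-262 = (L_NMS-9936/L_NMS-262)/(d_NMS-9936/d_NMS-262)² = 803.4/(1.20)² = 557.9.

558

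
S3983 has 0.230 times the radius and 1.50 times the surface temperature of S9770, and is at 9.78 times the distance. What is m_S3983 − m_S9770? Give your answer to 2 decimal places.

L_S3983/L_S9770 = (0.230)²(1.50)⁴ = 0.2678.
F_S3983/F_S9770 = (L_S3983/L_S9770)/(d_S3983/d_S9770)² = 0.2678/95.65 = 0.002800.
m_S3983 − m_S9770 = −2.5 log₁₀(0.002800) = 6.38.

6.38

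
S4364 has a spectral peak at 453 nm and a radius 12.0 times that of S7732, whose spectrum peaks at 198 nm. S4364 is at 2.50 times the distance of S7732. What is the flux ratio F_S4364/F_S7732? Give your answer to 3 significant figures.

Wien's law: T_S4364/T_S7732 = λ_S7732/λ_S4364 = 198/453 = 0.4371.
L_S4364/L_S7732 = (R_S4364/R_S7732)²(T_S4364/T_S7732)⁴ = (12.0)²(0.4371)⁴ = 5.256.
F_S4364/F_S7732 = (L_S4364/L_S7732)/(d_S4364/d_S7732)² = 5.256/(2.50)² = 0.8409.

0.841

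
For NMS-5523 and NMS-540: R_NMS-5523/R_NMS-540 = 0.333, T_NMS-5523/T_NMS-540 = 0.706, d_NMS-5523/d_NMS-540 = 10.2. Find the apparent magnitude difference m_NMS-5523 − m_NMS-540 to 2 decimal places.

8.94

L_NMS-5523/L_NMS-540 = (0.333)²(0.706)⁴ = 0.02755.
F_NMS-5523/F_NMS-540 = (L_NMS-5523/L_NMS-540)/(d_NMS-5523/d_NMS-540)² = 0.02755/104.0 = 2.648×10^-4.
m_NMS-5523 − m_NMS-540 = −2.5 log₁₀(2.648×10^-4) = 8.94.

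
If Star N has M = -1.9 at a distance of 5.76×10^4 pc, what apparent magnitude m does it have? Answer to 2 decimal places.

m = M + 5 log₁₀(d/10 pc) = -1.9 + 5 log₁₀(5.76×10^4/10)
  = -1.9 + 5 × 3.760 = -1.9 + 18.80 = 16.90.

16.90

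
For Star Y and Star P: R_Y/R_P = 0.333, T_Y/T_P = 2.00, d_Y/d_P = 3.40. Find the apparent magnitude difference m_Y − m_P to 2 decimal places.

L_Y/L_P = (0.333)²(2.00)⁴ = 1.774.
F_Y/F_P = (L_Y/L_P)/(d_Y/d_P)² = 1.774/11.56 = 0.1535.
m_Y − m_P = −2.5 log₁₀(0.1535) = 2.03.

2.03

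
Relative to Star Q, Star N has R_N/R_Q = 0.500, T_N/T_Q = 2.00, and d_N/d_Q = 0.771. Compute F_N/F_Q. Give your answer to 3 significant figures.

L_N/L_Q = (R_N/R_Q)²(T_N/T_Q)⁴ = (0.500)² × (2.00)⁴ = 4.000.
F_N/F_Q = (L_N/L_Q)/(d_N/d_Q)² = 4.000 / (0.771)² = 6.729.

6.73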